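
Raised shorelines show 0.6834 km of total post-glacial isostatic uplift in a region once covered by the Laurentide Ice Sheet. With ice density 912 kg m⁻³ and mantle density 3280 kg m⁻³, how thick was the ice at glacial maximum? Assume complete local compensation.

u = t ρ_ice/ρ_m → t = u ρ_m/ρ_ice = 0.6834 km × 3280/912 = 2.46 km.

2.46 km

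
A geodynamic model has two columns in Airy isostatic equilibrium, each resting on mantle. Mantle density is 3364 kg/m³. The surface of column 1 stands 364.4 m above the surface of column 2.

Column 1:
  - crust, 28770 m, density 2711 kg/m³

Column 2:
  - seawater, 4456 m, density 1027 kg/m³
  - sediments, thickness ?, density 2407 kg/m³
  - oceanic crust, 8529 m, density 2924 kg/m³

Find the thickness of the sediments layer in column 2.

Take the compensation level at the base of the deeper column (depth z_c below the surface of column 1) and equate Σ ρ_i t_i down to z_c; mantle fills any gap and the z_c terms cancel.
Column 1: 28770×2711 + (z_c − 28770)×3364
Column 2: 364.4×0 + 4456×1027 + x×2407 + 8529×2924 + (z_c − 364.4 − 12985 − x)×3364
The z_c×3364 term appears on both sides and cancels. Collect the known terms of each column as K = Σ(ρt)_known − 3364 × (depth of known layers): K_1 = 77995470 − 3364×28770 = −18786810; K_2 = 29515108 − 3364×(364.4 + 12985) = −15392273.6.
Balance: K_1 = K_2 − x×(3364 − 2407), so x = (K_2 − K_1)/(3364 − 2407) = 3394540/957 = 3550 m.

3550 m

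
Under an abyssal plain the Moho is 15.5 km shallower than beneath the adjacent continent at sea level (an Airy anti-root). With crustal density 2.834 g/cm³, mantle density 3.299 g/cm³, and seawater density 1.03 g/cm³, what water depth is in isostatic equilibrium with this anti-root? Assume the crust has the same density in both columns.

Replacing a thickness d of crust by seawater at the top must be balanced by replacing crust with mantle at the base: d (ρ_c − ρ_w) = a (ρ_m − ρ_c).
d = a (ρ_m − ρ_c)/(ρ_c − ρ_w) = 15.5 km × 0.465/1.804 = 4 km.

4 km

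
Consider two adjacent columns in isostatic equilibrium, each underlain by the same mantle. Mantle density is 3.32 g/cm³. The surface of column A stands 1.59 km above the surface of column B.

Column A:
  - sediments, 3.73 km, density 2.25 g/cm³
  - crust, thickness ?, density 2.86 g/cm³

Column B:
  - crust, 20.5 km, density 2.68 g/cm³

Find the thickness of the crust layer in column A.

Take the compensation level at the base of the deeper column (depth z_c below the surface of column A) and equate Σ ρ_i t_i down to z_c; mantle fills any gap and the z_c terms cancel.
Column A: 3.73×2.25 + x×2.86 + (z_c − 3.73 − x)×3.32
Column B: 1.59×0 + 20.5×2.68 + (z_c − 1.59 − 20.5)×3.32
The z_c×3.32 term appears on both sides and cancels. Collect the known terms of each column as K = Σ(ρt)_known − 3.32 × (depth of known layers): K_A = 8.3925 − 3.32×3.73 = −3.9911; K_B = 54.94 − 3.32×(1.59 + 20.5) = −18.3988.
Balance: K_A − x×(3.32 − 2.86) = K_B, so x = (K_A − K_B)/(3.32 − 2.86) = 14.4077/0.46 = 31.3 km.

31.3 km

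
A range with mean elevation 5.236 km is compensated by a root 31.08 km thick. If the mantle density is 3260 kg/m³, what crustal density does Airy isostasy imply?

2790 kg/m³

ρ_c h = (ρ_m − ρ_c) r → ρ_c (h + r) = ρ_m r → ρ_c = ρ_m r / (h + r).
ρ_c = 3260 × 31.08 km / (5.236 km + 31.08 km) = 2790 kg/m³.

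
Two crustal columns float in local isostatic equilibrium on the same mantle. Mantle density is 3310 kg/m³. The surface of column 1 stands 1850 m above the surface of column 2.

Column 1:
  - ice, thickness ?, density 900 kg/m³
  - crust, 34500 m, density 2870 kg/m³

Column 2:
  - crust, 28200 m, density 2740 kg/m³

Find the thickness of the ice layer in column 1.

2910 m

Take the compensation level at the base of the deeper column (depth z_c below the surface of column 1) and equate Σ ρ_i t_i down to z_c; mantle fills any gap and the z_c terms cancel.
Column 1: x×900 + 34500×2870 + (z_c − 34500 − x)×3310
Column 2: 1850×0 + 28200×2740 + (z_c − 1850 − 28200)×3310
The z_c×3310 term appears on both sides and cancels. Collect the known terms of each column as K = Σ(ρt)_known − 3310 × (depth of known layers): K_1 = 99015000 − 3310×34500 = −15180000; K_2 = 77268000 − 3310×(1850 + 28200) = −22197500.
Balance: K_1 − x×(3310 − 900) = K_2, so x = (K_1 − K_2)/(3310 − 900) = 7017500/2410 = 2910 m.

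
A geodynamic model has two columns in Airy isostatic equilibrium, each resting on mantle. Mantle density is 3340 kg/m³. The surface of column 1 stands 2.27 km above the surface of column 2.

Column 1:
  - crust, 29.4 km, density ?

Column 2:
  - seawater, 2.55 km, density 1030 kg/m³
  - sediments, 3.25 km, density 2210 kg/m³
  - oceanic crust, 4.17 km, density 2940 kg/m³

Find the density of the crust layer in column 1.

Take the compensation level at the base of the deeper column (depth z_c below the surface of column 1) and equate Σ ρ_i t_i down to z_c; mantle fills any gap and the z_c terms cancel.
Column 1: 29.4×ρ + (z_c − 29.4)×3340
Column 2: 2.27×0 + 2.55×1030 + 3.25×2210 + 4.17×2940 + (z_c − 2.27 − 9.97)×3340
The z_c×3340 term appears on both sides and cancels. Collect the known terms of each column as K = Σ(ρt)_known − 3340 × (depth of known layers): K_1 = 0 − 3340×29.4 = −98196; K_2 = 22068.8 − 3340×(2.27 + 9.97) = −18812.8.
Balance: K_1 + 29.4×ρ = K_2, so ρ = (K_2 − K_1)/29.4 = 79383.2/29.4 = 2700 kg/m³.

2700 kg/m³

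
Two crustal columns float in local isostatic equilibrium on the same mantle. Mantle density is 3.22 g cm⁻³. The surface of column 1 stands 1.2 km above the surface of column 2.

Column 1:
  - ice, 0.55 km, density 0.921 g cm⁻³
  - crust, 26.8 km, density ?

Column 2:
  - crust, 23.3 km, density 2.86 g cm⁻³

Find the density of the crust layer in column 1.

2.81 g cm⁻³

Take the compensation level at the base of the deeper column (depth z_c below the surface of column 1) and equate Σ ρ_i t_i down to z_c; mantle fills any gap and the z_c terms cancel.
Column 1: 0.55×0.921 + 26.8×ρ + (z_c − 27.35)×3.22
Column 2: 1.2×0 + 23.3×2.86 + (z_c − 1.2 − 23.3)×3.22
The z_c×3.22 term appears on both sides and cancels. Collect the known terms of each column as K = Σ(ρt)_known − 3.22 × (depth of known layers): K_1 = 0.50655 − 3.22×27.35 = −87.56045; K_2 = 66.638 − 3.22×(1.2 + 23.3) = −12.252.
Balance: K_1 + 26.8×ρ = K_2, so ρ = (K_2 − K_1)/26.8 = 75.3084/26.8 = 2.81 g cm⁻³.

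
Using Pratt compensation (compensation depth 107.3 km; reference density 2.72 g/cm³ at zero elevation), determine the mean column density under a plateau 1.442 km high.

2.68 g/cm³

Pratt balance: ρ_ref D = ρ (D + h).
ρ = ρ_ref D/(D + h) = 2.72 × 107.3 km/(107.3 km + 1.442 km) = 2.68 g/cm³.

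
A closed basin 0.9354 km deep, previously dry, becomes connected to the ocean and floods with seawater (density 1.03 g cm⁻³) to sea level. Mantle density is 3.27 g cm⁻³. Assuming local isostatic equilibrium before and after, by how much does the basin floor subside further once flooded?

After flooding the water column is d + s deep. Its weight must equal the weight of mantle displaced by the extra subsidence s: (d + s) ρ_w = s ρ_m.
s = d ρ_w / (ρ_m − ρ_w) = 0.9354 km × 1.03/(3.27 − 1.03) = 0.43 km.

0.43 km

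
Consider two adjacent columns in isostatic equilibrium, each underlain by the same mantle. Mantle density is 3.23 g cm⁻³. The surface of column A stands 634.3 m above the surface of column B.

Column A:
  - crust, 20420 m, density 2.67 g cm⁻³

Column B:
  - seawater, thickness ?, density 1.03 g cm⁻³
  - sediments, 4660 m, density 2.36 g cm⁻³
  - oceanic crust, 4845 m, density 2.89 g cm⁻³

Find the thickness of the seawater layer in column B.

Take the compensation level at the base of the deeper column (depth z_c below the surface of column A) and equate Σ ρ_i t_i down to z_c; mantle fills any gap and the z_c terms cancel.
Column A: 20420×2.67 + (z_c − 20420)×3.23
Column B: 634.3×0 + x×1.03 + 4660×2.36 + 4845×2.89 + (z_c − 634.3 − 9505 − x)×3.23
The z_c×3.23 term appears on both sides and cancels. Collect the known terms of each column as K = Σ(ρt)_known − 3.23 × (depth of known layers): K_A = 54521.4 − 3.23×20420 = −11435.2; K_B = 24999.65 − 3.23×(634.3 + 9505) = −7750.289.
Balance: K_A = K_B − x×(3.23 − 1.03), so x = (K_B − K_A)/(3.23 − 1.03) = 3684.91/2.2 = 1670 m.

1670 m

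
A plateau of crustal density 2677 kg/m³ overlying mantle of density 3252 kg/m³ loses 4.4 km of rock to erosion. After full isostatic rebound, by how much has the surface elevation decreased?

Rebound u = e ρ_c/ρ_m = 4.4 km × 2677/3252 = 3.622 km.
Net surface drop = e − u = 4.4 km − 3.622 km = e (ρ_m − ρ_c)/ρ_m = 0.778 km.

0.778 km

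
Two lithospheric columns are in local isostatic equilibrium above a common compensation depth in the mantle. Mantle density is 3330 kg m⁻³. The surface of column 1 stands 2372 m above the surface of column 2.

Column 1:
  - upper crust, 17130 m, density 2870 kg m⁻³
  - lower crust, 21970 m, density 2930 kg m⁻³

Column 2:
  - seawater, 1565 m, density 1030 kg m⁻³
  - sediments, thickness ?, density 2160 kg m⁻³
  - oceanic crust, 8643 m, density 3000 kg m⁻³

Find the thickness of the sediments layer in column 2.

Take the compensation level at the base of the deeper column (depth z_c below the surface of column 1) and equate Σ ρ_i t_i down to z_c; mantle fills any gap and the z_c terms cancel.
Column 1: 17130×2870 + 21970×2930 + (z_c − 39100)×3330
Column 2: 2372×0 + 1565×1030 + x×2160 + 8643×3000 + (z_c − 2372 − 10208 − x)×3330
The z_c×3330 term appears on both sides and cancels. Collect the known terms of each column as K = Σ(ρt)_known − 3330 × (depth of known layers): K_1 = 113535200 − 3330×39100 = −16667800; K_2 = 27540950 − 3330×(2372 + 10208) = −14350450.
Balance: K_1 = K_2 − x×(3330 − 2160), so x = (K_2 − K_1)/(3330 − 2160) = 2317350/1170 = 1980 m.

1980 m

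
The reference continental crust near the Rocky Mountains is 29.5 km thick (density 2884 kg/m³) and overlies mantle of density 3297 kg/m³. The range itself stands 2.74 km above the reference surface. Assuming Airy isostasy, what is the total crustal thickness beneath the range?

Root depth r = h ρ_c / (ρ_m − ρ_c) = 2.74 km × 2884 / 413 = 19.13 km.
Total thickness = T + h + r = 29.5 km + 2.74 km + 19.13 km = 51.4 km.

51.4 km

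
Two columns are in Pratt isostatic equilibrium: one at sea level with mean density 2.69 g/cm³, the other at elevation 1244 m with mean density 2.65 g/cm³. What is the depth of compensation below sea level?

82400 m

ρ_ref D = ρ (D + h) → D (ρ_ref − ρ) = ρ h.
D = ρ h/(ρ_ref − ρ) = 2.65 × 1244 m/(2.69 − 2.65) = 82400 m.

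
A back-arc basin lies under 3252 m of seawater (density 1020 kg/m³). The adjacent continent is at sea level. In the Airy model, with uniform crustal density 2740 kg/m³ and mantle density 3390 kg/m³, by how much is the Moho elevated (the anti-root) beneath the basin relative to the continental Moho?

8610 m

By Archimedes' principle applied to the lithosphere: replacing crust with seawater at the top is compensated by replacing crust with mantle at the base: d (ρ_c − ρ_w) = a (ρ_m − ρ_c).
a = d (ρ_c − ρ_w)/(ρ_m − ρ_c) = 3252 m × 1720/650 = 8610 m.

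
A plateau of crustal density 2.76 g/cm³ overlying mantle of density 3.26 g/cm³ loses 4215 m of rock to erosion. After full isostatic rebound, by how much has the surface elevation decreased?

Rebound u = e ρ_c/ρ_m = 4215 m × 2.76/3.26 = 3569 m.
Net surface drop = e − u = 4215 m − 3569 m = e (ρ_m − ρ_c)/ρ_m = 646 m.

646 m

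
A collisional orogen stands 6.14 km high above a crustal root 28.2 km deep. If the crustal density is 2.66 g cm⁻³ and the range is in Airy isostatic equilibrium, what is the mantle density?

Airy balance: ρ_c h = (ρ_m − ρ_c) r → ρ_m = ρ_c (1 + h/r).
ρ_m = 2.66 × (1 + 6.14 km/28.2 km) = 3.24 g cm⁻³.

3.24 g cm⁻³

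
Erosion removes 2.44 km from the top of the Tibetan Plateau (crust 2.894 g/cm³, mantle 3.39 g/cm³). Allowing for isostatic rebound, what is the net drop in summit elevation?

Rebound u = e ρ_c/ρ_m = 2.44 km × 2.894/3.39 = 2.083 km.
Net surface drop = e − u = 2.44 km − 2.083 km = e (ρ_m − ρ_c)/ρ_m = 0.357 km.

0.357 km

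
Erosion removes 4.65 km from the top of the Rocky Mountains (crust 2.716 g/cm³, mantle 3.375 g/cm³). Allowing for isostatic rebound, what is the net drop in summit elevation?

Rebound u = e ρ_c/ρ_m = 4.65 km × 2.716/3.375 = 3.742 km.
Net surface drop = e − u = 4.65 km − 3.742 km = e (ρ_m − ρ_c)/ρ_m = 0.908 km.

0.908 km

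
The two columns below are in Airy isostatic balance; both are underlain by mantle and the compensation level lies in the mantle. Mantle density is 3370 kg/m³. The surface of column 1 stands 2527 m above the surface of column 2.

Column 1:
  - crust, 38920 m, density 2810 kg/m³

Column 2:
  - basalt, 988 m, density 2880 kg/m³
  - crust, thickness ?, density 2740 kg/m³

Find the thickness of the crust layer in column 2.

20300 m

Take the compensation level at the base of the deeper column (depth z_c below the surface of column 1) and equate Σ ρ_i t_i down to z_c; mantle fills any gap and the z_c terms cancel.
Column 1: 38920×2810 + (z_c − 38920)×3370
Column 2: 2527×0 + 988×2880 + x×2740 + (z_c − 2527 − 988 − x)×3370
The z_c×3370 term appears on both sides and cancels. Collect the known terms of each column as K = Σ(ρt)_known − 3370 × (depth of known layers): K_1 = 109365200 − 3370×38920 = −21795200; K_2 = 2845440 − 3370×(2527 + 988) = −9000110.
Balance: K_1 = K_2 − x×(3370 − 2740), so x = (K_2 − K_1)/(3370 − 2740) = 12795100/630 = 20300 m.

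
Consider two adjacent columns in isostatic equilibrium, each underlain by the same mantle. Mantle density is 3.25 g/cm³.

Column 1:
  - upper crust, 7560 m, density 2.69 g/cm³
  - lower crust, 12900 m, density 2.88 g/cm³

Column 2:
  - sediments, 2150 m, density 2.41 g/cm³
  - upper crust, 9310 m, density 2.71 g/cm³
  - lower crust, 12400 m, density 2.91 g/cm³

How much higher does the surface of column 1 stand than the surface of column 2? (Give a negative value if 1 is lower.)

−629 m

For any compensation level in the mantle, the mantle terms cancel and isostasy reduces to e = (Σt_1 − Σt_2) − (Σ(ρt)_1 − Σ(ρt)_2) / ρ_m.
Σt_1 = 20460 m; Σt_2 = 23860 m; Σ(ρt)_1 = 57488.4; Σ(ρt)_2 = 66495.6 (in m·g/cm³).
e = (20460 − 23860) − (57488.4 − 66495.6) / 3.25 = −629 m.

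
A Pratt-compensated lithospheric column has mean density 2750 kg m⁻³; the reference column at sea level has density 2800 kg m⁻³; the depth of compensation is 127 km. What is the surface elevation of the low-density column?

ρ_ref D = ρ (D + h) → h = D (ρ_ref − ρ)/ρ.
h = 127 km × (2800 − 2750)/2750 = 2.31 km.

2.31 km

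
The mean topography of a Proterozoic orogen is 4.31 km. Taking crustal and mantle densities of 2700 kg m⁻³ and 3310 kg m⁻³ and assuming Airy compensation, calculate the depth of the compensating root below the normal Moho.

Balancing pressure at the compensation depth: the weight of the topography is balanced by the buoyancy of the root, ρ_c h = (ρ_m − ρ_c) r.
r = h · ρ_c / (ρ_m − ρ_c) = 4.31 km × 2700 / (3310 − 2700) = 19.1 km.

19.1 km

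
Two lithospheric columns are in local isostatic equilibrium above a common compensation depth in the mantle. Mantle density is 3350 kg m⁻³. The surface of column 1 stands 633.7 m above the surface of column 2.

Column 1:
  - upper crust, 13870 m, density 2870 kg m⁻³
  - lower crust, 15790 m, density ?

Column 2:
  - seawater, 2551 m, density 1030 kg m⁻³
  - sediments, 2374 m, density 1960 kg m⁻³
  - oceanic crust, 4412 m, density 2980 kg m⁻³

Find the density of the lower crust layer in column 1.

2950 kg m⁻³

Take the compensation level at the base of the deeper column (depth z_c below the surface of column 1) and equate Σ ρ_i t_i down to z_c; mantle fills any gap and the z_c terms cancel.
Column 1: 13870×2870 + 15790×ρ + (z_c − 29660)×3350
Column 2: 633.7×0 + 2551×1030 + 2374×1960 + 4412×2980 + (z_c − 633.7 − 9337)×3350
The z_c×3350 term appears on both sides and cancels. Collect the known terms of each column as K = Σ(ρt)_known − 3350 × (depth of known layers): K_1 = 39806900 − 3350×29660 = −59554100; K_2 = 20428330 − 3350×(633.7 + 9337) = −12973515.
Balance: K_1 + 15790×ρ = K_2, so ρ = (K_2 − K_1)/15790 = 46580600/15790 = 2950 kg m⁻³.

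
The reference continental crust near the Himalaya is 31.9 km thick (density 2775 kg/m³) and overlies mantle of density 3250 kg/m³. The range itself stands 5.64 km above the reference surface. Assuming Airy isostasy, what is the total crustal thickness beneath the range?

70.5 km

Root depth r = h ρ_c / (ρ_m − ρ_c) = 5.64 km × 2775 / 475 = 32.95 km.
Total thickness = T + h + r = 31.9 km + 5.64 km + 32.95 km = 70.5 km.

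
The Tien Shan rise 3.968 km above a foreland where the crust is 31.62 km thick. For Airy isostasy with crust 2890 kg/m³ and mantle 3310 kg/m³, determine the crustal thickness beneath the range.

62.9 km

Root depth r = h ρ_c / (ρ_m − ρ_c) = 3.968 km × 2890 / 420 = 27.3 km.
Total thickness = T + h + r = 31.62 km + 3.968 km + 27.3 km = 62.9 km.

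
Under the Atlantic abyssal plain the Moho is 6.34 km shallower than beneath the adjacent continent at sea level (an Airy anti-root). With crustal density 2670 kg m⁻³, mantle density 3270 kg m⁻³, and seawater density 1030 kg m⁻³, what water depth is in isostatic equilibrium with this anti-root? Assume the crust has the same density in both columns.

Replacing a thickness d of crust by seawater at the top must be balanced by replacing crust with mantle at the base: d (ρ_c − ρ_w) = a (ρ_m − ρ_c).
d = a (ρ_m − ρ_c)/(ρ_c − ρ_w) = 6.34 km × 600/1640 = 2.32 km.

2.32 km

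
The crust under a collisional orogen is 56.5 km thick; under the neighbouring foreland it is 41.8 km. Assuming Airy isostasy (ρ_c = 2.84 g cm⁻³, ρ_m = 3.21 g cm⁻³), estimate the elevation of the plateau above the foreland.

1.69 km

Excess crust Δ = 56.5 km − 41.8 km = 14.7 km, split between elevation h and root r with h + r = Δ.
Airy balance ρ_c h = (ρ_m − ρ_c) r gives r = h ρ_c/(ρ_m − ρ_c), so h (1 + ρ_c/(ρ_m − ρ_c)) = Δ, i.e. h = Δ (ρ_m − ρ_c)/ρ_m.
h = 14.7 km × 0.37/3.21 = 1.69 km.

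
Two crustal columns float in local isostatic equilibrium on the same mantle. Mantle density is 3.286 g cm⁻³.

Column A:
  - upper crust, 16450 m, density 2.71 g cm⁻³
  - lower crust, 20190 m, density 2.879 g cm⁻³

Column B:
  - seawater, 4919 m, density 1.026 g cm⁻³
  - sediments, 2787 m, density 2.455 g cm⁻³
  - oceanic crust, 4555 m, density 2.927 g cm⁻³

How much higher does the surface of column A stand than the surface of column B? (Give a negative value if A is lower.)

799 m

For any compensation level in the mantle, the mantle terms cancel and isostasy reduces to e = (Σt_A − Σt_B) − (Σ(ρt)_A − Σ(ρt)_B) / ρ_m.
Σt_A = 36640 m; Σt_B = 12261 m; Σ(ρt)_A = 102706.51; Σ(ρt)_B = 25221.464 (in m·g cm⁻³).
e = (36640 − 12261) − (102706.51 − 25221.464) / 3.286 = 799 m.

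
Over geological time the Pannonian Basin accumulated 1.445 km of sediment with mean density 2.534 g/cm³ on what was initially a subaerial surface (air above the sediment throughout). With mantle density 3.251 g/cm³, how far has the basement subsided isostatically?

1.13 km

Subaerial load: s = t ρ_sed / ρ_m = 1.445 km × 2.534/3.251 = 1.13 km.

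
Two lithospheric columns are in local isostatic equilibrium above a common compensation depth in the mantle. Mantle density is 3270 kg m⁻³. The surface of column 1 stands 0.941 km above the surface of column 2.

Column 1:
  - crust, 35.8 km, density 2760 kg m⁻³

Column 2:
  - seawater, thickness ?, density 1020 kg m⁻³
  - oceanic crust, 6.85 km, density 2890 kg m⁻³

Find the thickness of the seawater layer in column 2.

Take the compensation level at the base of the deeper column (depth z_c below the surface of column 1) and equate Σ ρ_i t_i down to z_c; mantle fills any gap and the z_c terms cancel.
Column 1: 35.8×2760 + (z_c − 35.8)×3270
Column 2: 0.941×0 + x×1020 + 6.85×2890 + (z_c − 0.941 − 6.85 − x)×3270
The z_c×3270 term appears on both sides and cancels. Collect the known terms of each column as K = Σ(ρt)_known − 3270 × (depth of known layers): K_1 = 98808 − 3270×35.8 = −18258; K_2 = 19796.5 − 3270×(0.941 + 6.85) = −5680.07.
Balance: K_1 = K_2 − x×(3270 − 1020), so x = (K_2 − K_1)/(3270 − 1020) = 12577.9/2250 = 5.59 km.

5.59 km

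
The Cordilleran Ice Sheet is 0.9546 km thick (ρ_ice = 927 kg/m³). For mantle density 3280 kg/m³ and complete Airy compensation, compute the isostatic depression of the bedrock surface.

In Airy isostatic equilibrium: the ice load ρ_ice t is balanced by mantle displaced below, ρ_m s.
s = t ρ_ice / ρ_m = 0.9546 km × 927/3280 = 0.27 km.

0.27 km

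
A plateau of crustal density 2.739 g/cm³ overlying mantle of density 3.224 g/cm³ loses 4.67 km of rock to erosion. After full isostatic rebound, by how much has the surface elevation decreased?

Rebound u = e ρ_c/ρ_m = 4.67 km × 2.739/3.224 = 3.967 km.
Net surface drop = e − u = 4.67 km − 3.967 km = e (ρ_m − ρ_c)/ρ_m = 0.703 km.

0.703 km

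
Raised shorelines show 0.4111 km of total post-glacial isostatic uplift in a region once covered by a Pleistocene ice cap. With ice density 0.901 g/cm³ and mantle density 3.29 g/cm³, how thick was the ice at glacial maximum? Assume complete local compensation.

u = t ρ_ice/ρ_m → t = u ρ_m/ρ_ice = 0.4111 km × 3.29/0.901 = 1.5 km.

1.5 km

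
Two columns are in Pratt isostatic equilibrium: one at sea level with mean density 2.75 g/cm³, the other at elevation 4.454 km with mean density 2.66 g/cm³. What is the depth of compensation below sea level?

132 km

ρ_ref D = ρ (D + h) → D (ρ_ref − ρ) = ρ h.
D = ρ h/(ρ_ref − ρ) = 2.66 × 4.454 km/(2.75 − 2.66) = 132 km.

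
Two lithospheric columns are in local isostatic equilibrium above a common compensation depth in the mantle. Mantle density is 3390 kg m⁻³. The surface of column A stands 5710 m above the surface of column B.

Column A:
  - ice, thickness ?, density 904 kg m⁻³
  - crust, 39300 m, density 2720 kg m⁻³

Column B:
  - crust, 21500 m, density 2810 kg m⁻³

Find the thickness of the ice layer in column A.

Take the compensation level at the base of the deeper column (depth z_c below the surface of column A) and equate Σ ρ_i t_i down to z_c; mantle fills any gap and the z_c terms cancel.
Column A: x×904 + 39300×2720 + (z_c − 39300 − x)×3390
Column B: 5710×0 + 21500×2810 + (z_c − 5710 − 21500)×3390
The z_c×3390 term appears on both sides and cancels. Collect the known terms of each column as K = Σ(ρt)_known − 3390 × (depth of known layers): K_A = 106896000 − 3390×39300 = −26331000; K_B = 60415000 − 3390×(5710 + 21500) = −31826900.
Balance: K_A − x×(3390 − 904) = K_B, so x = (K_A − K_B)/(3390 − 904) = 5495900/2486 = 2210 m.

2210 m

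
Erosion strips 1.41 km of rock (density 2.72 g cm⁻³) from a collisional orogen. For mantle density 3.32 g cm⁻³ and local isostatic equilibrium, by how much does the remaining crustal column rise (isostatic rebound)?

Unloading: uplift u = e ρ_c/ρ_m = 1.41 km × 2.72/3.32 = 1.16 km.

1.16 km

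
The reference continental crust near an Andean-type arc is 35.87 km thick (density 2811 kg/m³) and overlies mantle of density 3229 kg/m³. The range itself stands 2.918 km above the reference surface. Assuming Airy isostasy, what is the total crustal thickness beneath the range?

Root depth r = h ρ_c / (ρ_m − ρ_c) = 2.918 km × 2811 / 418 = 19.62 km.
Total thickness = T + h + r = 35.87 km + 2.918 km + 19.62 km = 58.4 km.

58.4 km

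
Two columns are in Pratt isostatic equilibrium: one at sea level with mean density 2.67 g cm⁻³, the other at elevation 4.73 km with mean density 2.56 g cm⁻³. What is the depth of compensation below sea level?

110 km

ρ_ref D = ρ (D + h) → D (ρ_ref − ρ) = ρ h.
D = ρ h/(ρ_ref − ρ) = 2.56 × 4.73 km/(2.67 − 2.56) = 110 km.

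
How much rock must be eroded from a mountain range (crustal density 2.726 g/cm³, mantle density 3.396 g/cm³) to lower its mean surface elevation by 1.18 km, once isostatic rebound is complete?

Net drop Δ = e − u = e − e ρ_c/ρ_m = e (ρ_m − ρ_c)/ρ_m.
e = Δ ρ_m/(ρ_m − ρ_c) = 1.18 km × 3.396/0.67 = 5.98 km.

5.98 km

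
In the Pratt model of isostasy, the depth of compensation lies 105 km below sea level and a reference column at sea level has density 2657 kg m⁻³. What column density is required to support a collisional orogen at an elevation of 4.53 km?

Pratt balance: ρ_ref D = ρ (D + h).
ρ = ρ_ref D/(D + h) = 2657 × 105 km/(105 km + 4.53 km) = 2550 kg m⁻³.

2550 kg m⁻³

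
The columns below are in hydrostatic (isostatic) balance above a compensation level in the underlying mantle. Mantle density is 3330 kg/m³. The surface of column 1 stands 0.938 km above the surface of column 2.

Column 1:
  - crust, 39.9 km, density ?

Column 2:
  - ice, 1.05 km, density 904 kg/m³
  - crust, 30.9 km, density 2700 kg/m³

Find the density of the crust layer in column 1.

Take the compensation level at the base of the deeper column (depth z_c below the surface of column 1) and equate Σ ρ_i t_i down to z_c; mantle fills any gap and the z_c terms cancel.
Column 1: 39.9×ρ + (z_c − 39.9)×3330
Column 2: 0.938×0 + 1.05×904 + 30.9×2700 + (z_c − 0.938 − 31.95)×3330
The z_c×3330 term appears on both sides and cancels. Collect the known terms of each column as K = Σ(ρt)_known − 3330 × (depth of known layers): K_1 = 0 − 3330×39.9 = −132867; K_2 = 84379.2 − 3330×(0.938 + 31.95) = −25137.84.
Balance: K_1 + 39.9×ρ = K_2, so ρ = (K_2 − K_1)/39.9 = 107729/39.9 = 2700 kg/m³.

2700 kg/m³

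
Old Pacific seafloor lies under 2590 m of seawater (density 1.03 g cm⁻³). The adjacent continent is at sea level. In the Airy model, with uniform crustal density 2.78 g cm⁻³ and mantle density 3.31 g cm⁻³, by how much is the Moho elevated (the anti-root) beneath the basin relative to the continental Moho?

8550 m

For local isostatic compensation: replacing crust with seawater at the top is compensated by replacing crust with mantle at the base: d (ρ_c − ρ_w) = a (ρ_m − ρ_c).
a = d (ρ_c − ρ_w)/(ρ_m − ρ_c) = 2590 m × 1.75/0.53 = 8550 m.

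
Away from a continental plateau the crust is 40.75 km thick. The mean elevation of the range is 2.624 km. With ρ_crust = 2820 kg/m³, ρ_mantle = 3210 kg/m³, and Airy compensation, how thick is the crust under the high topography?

Root depth r = h ρ_c / (ρ_m − ρ_c) = 2.624 km × 2820 / 390 = 18.97 km.
Total thickness = T + h + r = 40.75 km + 2.624 km + 18.97 km = 62.3 km.

62.3 km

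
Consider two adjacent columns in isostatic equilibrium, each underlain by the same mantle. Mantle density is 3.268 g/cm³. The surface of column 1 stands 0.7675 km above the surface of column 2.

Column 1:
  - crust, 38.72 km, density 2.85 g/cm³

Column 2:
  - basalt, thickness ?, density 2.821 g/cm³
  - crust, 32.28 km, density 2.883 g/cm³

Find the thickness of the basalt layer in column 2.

2.79 km

Take the compensation level at the base of the deeper column (depth z_c below the surface of column 1) and equate Σ ρ_i t_i down to z_c; mantle fills any gap and the z_c terms cancel.
Column 1: 38.72×2.85 + (z_c − 38.72)×3.268
Column 2: 0.7675×0 + x×2.821 + 32.28×2.883 + (z_c − 0.7675 − 32.28 − x)×3.268
The z_c×3.268 term appears on both sides and cancels. Collect the known terms of each column as K = Σ(ρt)_known − 3.268 × (depth of known layers): K_1 = 110.352 − 3.268×38.72 = −16.18496; K_2 = 93.06324 − 3.268×(0.7675 + 32.28) = −14.93599.
Balance: K_1 = K_2 − x×(3.268 − 2.821), so x = (K_2 − K_1)/(3.268 − 2.821) = 1.24897/0.447 = 2.79 km.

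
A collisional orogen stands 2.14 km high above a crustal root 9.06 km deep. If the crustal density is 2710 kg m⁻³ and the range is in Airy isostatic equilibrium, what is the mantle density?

Airy balance: ρ_c h = (ρ_m − ρ_c) r → ρ_m = ρ_c (1 + h/r).
ρ_m = 2710 × (1 + 2.14 km/9.06 km) = 3350 kg m⁻³.

3350 kg m⁻³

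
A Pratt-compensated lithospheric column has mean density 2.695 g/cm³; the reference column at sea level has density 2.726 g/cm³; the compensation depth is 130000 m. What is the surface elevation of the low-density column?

ρ_ref D = ρ (D + h) → h = D (ρ_ref − ρ)/ρ.
h = 130000 m × (2.726 − 2.695)/2.695 = 1500 m.

1500 m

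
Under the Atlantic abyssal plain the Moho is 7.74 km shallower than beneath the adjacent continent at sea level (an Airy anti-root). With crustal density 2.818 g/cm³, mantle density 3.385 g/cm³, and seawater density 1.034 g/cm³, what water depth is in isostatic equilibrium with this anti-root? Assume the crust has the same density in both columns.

2.46 km

Replacing a thickness d of crust by seawater at the top must be balanced by replacing crust with mantle at the base: d (ρ_c − ρ_w) = a (ρ_m − ρ_c).
d = a (ρ_m − ρ_c)/(ρ_c − ρ_w) = 7.74 km × 0.567/1.784 = 2.46 km.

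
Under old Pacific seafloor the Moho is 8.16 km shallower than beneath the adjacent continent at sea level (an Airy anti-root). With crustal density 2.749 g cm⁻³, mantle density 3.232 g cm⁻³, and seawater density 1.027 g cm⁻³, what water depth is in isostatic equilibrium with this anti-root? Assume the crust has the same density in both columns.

2.29 km

Replacing a thickness d of crust by seawater at the top must be balanced by replacing crust with mantle at the base: d (ρ_c − ρ_w) = a (ρ_m − ρ_c).
d = a (ρ_m − ρ_c)/(ρ_c − ρ_w) = 8.16 km × 0.483/1.722 = 2.29 km.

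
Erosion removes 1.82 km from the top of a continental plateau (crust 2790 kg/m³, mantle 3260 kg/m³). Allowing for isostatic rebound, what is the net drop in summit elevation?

Rebound u = e ρ_c/ρ_m = 1.82 km × 2790/3260 = 1.558 km.
Net surface drop = e − u = 1.82 km − 1.558 km = e (ρ_m − ρ_c)/ρ_m = 0.262 km.

0.262 km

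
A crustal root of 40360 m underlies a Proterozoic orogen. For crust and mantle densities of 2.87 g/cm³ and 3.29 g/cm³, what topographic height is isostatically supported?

5910 m

By Archimedes' principle applied to the lithosphere: ρ_c h = (ρ_m − ρ_c) r.
h = r (ρ_m − ρ_c) / ρ_c = 40360 m × (3.29 − 2.87) / 2.87 = 5910 m.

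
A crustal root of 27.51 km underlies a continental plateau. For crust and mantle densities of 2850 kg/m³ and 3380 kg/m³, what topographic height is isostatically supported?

5.12 km

Equating mass per unit area of the two columns: ρ_c h = (ρ_m − ρ_c) r.
h = r (ρ_m − ρ_c) / ρ_c = 27.51 km × (3380 − 2850) / 2850 = 5.12 km.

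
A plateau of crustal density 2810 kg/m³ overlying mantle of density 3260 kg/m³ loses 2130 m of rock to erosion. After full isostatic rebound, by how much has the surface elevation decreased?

Rebound u = e ρ_c/ρ_m = 2130 m × 2810/3260 = 1836 m.
Net surface drop = e − u = 2130 m − 1836 m = e (ρ_m − ρ_c)/ρ_m = 294 m.

294 m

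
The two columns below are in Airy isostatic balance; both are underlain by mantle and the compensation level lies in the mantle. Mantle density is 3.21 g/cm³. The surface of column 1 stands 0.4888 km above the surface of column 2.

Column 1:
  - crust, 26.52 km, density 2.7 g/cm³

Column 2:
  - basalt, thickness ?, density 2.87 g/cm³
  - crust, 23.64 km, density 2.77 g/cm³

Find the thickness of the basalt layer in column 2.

4.57 km

Take the compensation level at the base of the deeper column (depth z_c below the surface of column 1) and equate Σ ρ_i t_i down to z_c; mantle fills any gap and the z_c terms cancel.
Column 1: 26.52×2.7 + (z_c − 26.52)×3.21
Column 2: 0.4888×0 + x×2.87 + 23.64×2.77 + (z_c − 0.4888 − 23.64 − x)×3.21
The z_c×3.21 term appears on both sides and cancels. Collect the known terms of each column as K = Σ(ρt)_known − 3.21 × (depth of known layers): K_1 = 71.604 − 3.21×26.52 = −13.5252; K_2 = 65.4828 − 3.21×(0.4888 + 23.64) = −11.970648.
Balance: K_1 = K_2 − x×(3.21 − 2.87), so x = (K_2 − K_1)/(3.21 − 2.87) = 1.55455/0.34 = 4.57 km.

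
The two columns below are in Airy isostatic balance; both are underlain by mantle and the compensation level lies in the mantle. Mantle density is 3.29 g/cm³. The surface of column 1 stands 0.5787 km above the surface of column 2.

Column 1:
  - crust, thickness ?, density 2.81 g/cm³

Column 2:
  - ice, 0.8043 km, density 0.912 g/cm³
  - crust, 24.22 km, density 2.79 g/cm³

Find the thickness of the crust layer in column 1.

Take the compensation level at the base of the deeper column (depth z_c below the surface of column 1) and equate Σ ρ_i t_i down to z_c; mantle fills any gap and the z_c terms cancel.
Column 1: x×2.81 + (z_c − 0 − x)×3.29
Column 2: 0.5787×0 + 0.8043×0.912 + 24.22×2.79 + (z_c − 0.5787 − 25.0243)×3.29
The z_c×3.29 term appears on both sides and cancels. Collect the known terms of each column as K = Σ(ρt)_known − 3.29 × (depth of known layers): K_1 = 0 − 3.29×0 = 0; K_2 = 68.3073216 − 3.29×(0.5787 + 25.0243) = −15.9265484.
Balance: K_1 − x×(3.29 − 2.81) = K_2, so x = (K_1 − K_2)/(3.29 − 2.81) = 15.9265/0.48 = 33.2 km.

33.2 km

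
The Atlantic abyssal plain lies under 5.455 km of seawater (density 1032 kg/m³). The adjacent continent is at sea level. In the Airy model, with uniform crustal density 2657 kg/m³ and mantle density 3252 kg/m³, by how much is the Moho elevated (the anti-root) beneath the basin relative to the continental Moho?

14.9 km

Equating mass per unit area of the two columns: replacing crust with seawater at the top is compensated by replacing crust with mantle at the base: d (ρ_c − ρ_w) = a (ρ_m − ρ_c).
a = d (ρ_c − ρ_w)/(ρ_m − ρ_c) = 5.455 km × 1625/595 = 14.9 km.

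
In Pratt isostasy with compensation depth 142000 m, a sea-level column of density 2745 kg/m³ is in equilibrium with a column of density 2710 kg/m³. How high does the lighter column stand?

1830 m

ρ_ref D = ρ (D + h) → h = D (ρ_ref − ρ)/ρ.
h = 142000 m × (2745 − 2710)/2710 = 1830 m.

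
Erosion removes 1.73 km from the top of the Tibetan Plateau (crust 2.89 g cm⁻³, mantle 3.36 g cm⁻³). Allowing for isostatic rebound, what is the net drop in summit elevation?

0.242 km

Rebound u = e ρ_c/ρ_m = 1.73 km × 2.89/3.36 = 1.488 km.
Net surface drop = e − u = 1.73 km − 1.488 km = e (ρ_m − ρ_c)/ρ_m = 0.242 km.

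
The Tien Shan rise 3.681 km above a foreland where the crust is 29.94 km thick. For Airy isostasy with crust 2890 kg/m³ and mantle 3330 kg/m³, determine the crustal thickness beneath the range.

57.8 km

Root depth r = h ρ_c / (ρ_m − ρ_c) = 3.681 km × 2890 / 440 = 24.18 km.
Total thickness = T + h + r = 29.94 km + 3.681 km + 24.18 km = 57.8 km.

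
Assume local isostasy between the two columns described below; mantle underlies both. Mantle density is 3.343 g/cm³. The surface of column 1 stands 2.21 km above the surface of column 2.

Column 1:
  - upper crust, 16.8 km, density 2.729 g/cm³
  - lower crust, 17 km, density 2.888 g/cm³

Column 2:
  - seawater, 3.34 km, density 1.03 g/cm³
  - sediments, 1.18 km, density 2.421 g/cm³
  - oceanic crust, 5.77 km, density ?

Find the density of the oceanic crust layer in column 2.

Take the compensation level at the base of the deeper column (depth z_c below the surface of column 1) and equate Σ ρ_i t_i down to z_c; mantle fills any gap and the z_c terms cancel.
Column 1: 16.8×2.729 + 17×2.888 + (z_c − 33.8)×3.343
Column 2: 2.21×0 + 3.34×1.03 + 1.18×2.421 + 5.77×ρ + (z_c − 2.21 − 10.29)×3.343
The z_c×3.343 term appears on both sides and cancels. Collect the known terms of each column as K = Σ(ρt)_known − 3.343 × (depth of known layers): K_1 = 94.9432 − 3.343×33.8 = −18.0502; K_2 = 6.29698 − 3.343×(2.21 + 10.29) = −35.49052.
Balance: K_1 = K_2 + 5.77×ρ, so ρ = (K_1 − K_2)/5.77 = 17.4403/5.77 = 3.02 g/cm³.

3.02 g/cm³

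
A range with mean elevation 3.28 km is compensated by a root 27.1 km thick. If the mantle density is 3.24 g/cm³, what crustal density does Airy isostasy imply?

2.89 g/cm³

ρ_c h = (ρ_m − ρ_c) r → ρ_c (h + r) = ρ_m r → ρ_c = ρ_m r / (h + r).
ρ_c = 3.24 × 27.1 km / (3.28 km + 27.1 km) = 2.89 g/cm³.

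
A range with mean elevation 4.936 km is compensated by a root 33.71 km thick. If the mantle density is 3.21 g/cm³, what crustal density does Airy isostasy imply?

ρ_c h = (ρ_m − ρ_c) r → ρ_c (h + r) = ρ_m r → ρ_c = ρ_m r / (h + r).
ρ_c = 3.21 × 33.71 km / (4.936 km + 33.71 km) = 2.8 g/cm³.

2.8 g/cm³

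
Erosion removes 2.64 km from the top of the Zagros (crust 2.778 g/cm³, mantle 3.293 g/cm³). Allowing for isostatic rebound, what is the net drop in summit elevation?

Rebound u = e ρ_c/ρ_m = 2.64 km × 2.778/3.293 = 2.227 km.
Net surface drop = e − u = 2.64 km − 2.227 km = e (ρ_m − ρ_c)/ρ_m = 0.413 km.

0.413 km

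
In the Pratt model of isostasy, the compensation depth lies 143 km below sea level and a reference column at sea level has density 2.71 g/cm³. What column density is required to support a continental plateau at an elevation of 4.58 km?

2.63 g/cm³

Pratt balance: ρ_ref D = ρ (D + h).
ρ = ρ_ref D/(D + h) = 2.71 × 143 km/(143 km + 4.58 km) = 2.63 g/cm³.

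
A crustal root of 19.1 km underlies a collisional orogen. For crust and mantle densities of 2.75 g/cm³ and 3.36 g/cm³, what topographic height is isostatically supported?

4.24 km

Isostatic balance requires: ρ_c h = (ρ_m − ρ_c) r.
h = r (ρ_m − ρ_c) / ρ_c = 19.1 km × (3.36 − 2.75) / 2.75 = 4.24 km.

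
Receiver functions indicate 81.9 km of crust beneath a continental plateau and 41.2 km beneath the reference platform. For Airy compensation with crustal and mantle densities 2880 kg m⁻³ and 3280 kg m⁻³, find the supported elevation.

4.96 km

Excess crust Δ = 81.9 km − 41.2 km = 40.7 km, split between elevation h and root r with h + r = Δ.
Airy balance ρ_c h = (ρ_m − ρ_c) r gives r = h ρ_c/(ρ_m − ρ_c), so h (1 + ρ_c/(ρ_m − ρ_c)) = Δ, i.e. h = Δ (ρ_m − ρ_c)/ρ_m.
h = 40.7 km × 400/3280 = 4.96 km.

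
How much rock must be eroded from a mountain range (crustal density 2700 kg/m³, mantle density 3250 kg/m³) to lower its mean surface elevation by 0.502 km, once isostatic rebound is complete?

2.97 km

Net drop Δ = e − u = e − e ρ_c/ρ_m = e (ρ_m − ρ_c)/ρ_m.
e = Δ ρ_m/(ρ_m − ρ_c) = 0.502 km × 3250/550 = 2.97 km.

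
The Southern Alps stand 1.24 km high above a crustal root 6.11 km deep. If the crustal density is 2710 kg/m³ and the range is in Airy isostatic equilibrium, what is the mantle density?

3260 kg/m³

Airy balance: ρ_c h = (ρ_m − ρ_c) r → ρ_m = ρ_c (1 + h/r).
ρ_m = 2710 × (1 + 1.24 km/6.11 km) = 3260 kg/m³.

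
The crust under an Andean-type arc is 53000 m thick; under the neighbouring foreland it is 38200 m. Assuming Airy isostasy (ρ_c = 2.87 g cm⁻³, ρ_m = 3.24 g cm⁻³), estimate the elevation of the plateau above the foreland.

Excess crust Δ = 53000 m − 38200 m = 14800 m, split between elevation h and root r with h + r = Δ.
Airy balance ρ_c h = (ρ_m − ρ_c) r gives r = h ρ_c/(ρ_m − ρ_c), so h (1 + ρ_c/(ρ_m − ρ_c)) = Δ, i.e. h = Δ (ρ_m − ρ_c)/ρ_m.
h = 14800 m × 0.37/3.24 = 1690 m.

1690 m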